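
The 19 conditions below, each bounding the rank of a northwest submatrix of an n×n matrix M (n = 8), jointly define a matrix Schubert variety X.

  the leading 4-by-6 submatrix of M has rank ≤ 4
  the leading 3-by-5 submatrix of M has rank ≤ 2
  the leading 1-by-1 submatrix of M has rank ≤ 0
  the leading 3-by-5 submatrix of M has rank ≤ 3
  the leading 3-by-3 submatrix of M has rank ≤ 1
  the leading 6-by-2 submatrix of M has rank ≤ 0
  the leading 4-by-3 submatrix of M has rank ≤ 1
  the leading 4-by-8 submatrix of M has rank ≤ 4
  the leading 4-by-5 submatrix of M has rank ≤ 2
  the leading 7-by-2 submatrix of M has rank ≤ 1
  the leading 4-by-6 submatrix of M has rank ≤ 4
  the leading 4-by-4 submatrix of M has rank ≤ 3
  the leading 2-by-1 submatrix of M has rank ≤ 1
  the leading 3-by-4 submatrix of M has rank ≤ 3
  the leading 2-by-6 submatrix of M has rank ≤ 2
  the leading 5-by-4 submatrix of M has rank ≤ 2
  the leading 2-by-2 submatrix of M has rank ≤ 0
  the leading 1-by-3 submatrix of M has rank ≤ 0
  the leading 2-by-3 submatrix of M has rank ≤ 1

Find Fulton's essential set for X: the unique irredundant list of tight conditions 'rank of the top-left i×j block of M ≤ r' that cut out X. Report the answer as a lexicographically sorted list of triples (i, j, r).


Propagating the 19 rank bounds to every northwest block:

  R[1]: 0 0 0 1 1 1 1 1
  R[2]: 0 0 1 2 2 2 2 2
  R[3]: 0 0 1 2 2 3 3 3
  R[4]: 0 0 1 2 2 3 4 4
  R[5]: 0 0 1 2 3 4 5 5
  R[6]: 0 0 1 2 3 4 5 6
  R[7]: 1 1 2 3 4 5 6 7
  R[8]: 1 2 3 4 5 6 7 8

reading off 1-entries of Δ²R: w = (4, 3, 6, 7, 5, 8, 1, 2).

3 SE-corners of the 15-cell Rothe diagram give Ess(w):

[(1, 3, 0), (4, 5, 2), (6, 2, 0)]


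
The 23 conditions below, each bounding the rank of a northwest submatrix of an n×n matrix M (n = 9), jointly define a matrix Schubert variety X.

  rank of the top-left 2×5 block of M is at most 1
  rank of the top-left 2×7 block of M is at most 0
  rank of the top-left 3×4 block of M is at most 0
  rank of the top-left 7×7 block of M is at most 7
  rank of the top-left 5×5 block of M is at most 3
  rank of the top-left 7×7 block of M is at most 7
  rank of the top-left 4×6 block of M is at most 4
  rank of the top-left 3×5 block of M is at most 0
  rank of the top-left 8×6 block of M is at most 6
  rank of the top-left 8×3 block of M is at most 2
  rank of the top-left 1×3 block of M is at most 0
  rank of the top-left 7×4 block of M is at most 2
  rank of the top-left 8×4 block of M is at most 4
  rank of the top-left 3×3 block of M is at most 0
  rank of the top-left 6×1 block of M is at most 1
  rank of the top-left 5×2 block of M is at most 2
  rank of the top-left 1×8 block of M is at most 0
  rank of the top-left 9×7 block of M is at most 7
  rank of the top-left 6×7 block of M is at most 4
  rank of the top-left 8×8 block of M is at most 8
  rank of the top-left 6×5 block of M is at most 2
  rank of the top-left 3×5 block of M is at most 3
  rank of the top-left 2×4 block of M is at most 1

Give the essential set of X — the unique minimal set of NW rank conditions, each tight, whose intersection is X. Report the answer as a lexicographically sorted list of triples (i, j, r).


Reconstructing r_w from the 23 given conditions:

  i=1: 0 | 0 | 0 | 0 | 0 | 0 | 0 | 0 | 1
  i=2: 0 | 0 | 0 | 0 | 0 | 0 | 0 | 1 | 2
  i=3: 0 | 0 | 0 | 0 | 0 | 1 | 1 | 2 | 3
  i=4: 1 | 1 | 1 | 1 | 1 | 2 | 2 | 3 | 4
  i=5: 1 | 2 | 2 | 2 | 2 | 3 | 3 | 4 | 5
  i=6: 1 | 2 | 2 | 2 | 2 | 3 | 4 | 5 | 6
  i=7: 1 | 2 | 2 | 2 | 3 | 4 | 5 | 6 | 7
  i=8: 1 | 2 | 2 | 3 | 4 | 5 | 6 | 7 | 8
  i=9: 1 | 2 | 3 | 4 | 5 | 6 | 7 | 8 | 9

the unique w with this rank table is (9, 8, 6, 1, 2, 7, 5, 4, 3).

6 SE-corners of the 26-cell Rothe diagram give Ess(w):

[(1, 8, 0), (2, 7, 0), (3, 5, 0), (6, 5, 2), (7, 4, 2), (8, 3, 2)]


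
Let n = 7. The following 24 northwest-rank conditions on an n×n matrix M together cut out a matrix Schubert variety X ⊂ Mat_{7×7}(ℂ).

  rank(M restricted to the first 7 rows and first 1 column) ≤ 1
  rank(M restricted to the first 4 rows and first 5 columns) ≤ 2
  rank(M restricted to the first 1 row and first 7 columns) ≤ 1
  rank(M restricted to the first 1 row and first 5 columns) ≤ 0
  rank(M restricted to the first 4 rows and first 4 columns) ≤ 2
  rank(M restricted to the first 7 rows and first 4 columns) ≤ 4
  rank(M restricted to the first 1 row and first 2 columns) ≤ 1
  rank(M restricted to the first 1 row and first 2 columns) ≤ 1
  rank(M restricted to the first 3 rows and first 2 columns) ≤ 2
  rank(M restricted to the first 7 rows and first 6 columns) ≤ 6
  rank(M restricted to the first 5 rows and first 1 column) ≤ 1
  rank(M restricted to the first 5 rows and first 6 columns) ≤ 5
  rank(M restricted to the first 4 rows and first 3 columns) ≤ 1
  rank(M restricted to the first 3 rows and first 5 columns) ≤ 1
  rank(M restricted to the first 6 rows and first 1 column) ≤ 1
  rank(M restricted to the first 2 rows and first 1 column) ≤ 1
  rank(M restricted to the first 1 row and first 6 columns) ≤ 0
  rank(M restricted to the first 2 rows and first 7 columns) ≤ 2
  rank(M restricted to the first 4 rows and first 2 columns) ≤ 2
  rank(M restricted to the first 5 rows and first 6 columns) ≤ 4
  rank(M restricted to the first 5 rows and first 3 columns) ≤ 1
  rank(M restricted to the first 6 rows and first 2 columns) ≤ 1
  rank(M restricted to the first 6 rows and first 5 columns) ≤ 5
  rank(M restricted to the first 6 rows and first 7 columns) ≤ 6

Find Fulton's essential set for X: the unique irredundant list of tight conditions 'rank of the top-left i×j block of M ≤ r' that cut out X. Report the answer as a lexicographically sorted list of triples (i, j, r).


Propagating the 24 rank bounds to every northwest block:

  R[1]: 0  0  0  0  0  0  1
  R[2]: 1  1  1  1  1  1  2
  R[3]: 1  1  1  1  1  2  3
  R[4]: 1  1  1  2  2  3  4
  R[5]: 1  1  1  2  3  4  5
  R[6]: 1  1  2  3  4  5  6
  R[7]: 1  2  3  4  5  6  7

reading off 1-entries of Δ²R: w = (7, 1, 6, 4, 5, 3, 2).

ℓ(w)=15; the 4 essential cells (i,j,r):

[(1, 6, 0), (3, 5, 1), (5, 3, 1), (6, 2, 1)]


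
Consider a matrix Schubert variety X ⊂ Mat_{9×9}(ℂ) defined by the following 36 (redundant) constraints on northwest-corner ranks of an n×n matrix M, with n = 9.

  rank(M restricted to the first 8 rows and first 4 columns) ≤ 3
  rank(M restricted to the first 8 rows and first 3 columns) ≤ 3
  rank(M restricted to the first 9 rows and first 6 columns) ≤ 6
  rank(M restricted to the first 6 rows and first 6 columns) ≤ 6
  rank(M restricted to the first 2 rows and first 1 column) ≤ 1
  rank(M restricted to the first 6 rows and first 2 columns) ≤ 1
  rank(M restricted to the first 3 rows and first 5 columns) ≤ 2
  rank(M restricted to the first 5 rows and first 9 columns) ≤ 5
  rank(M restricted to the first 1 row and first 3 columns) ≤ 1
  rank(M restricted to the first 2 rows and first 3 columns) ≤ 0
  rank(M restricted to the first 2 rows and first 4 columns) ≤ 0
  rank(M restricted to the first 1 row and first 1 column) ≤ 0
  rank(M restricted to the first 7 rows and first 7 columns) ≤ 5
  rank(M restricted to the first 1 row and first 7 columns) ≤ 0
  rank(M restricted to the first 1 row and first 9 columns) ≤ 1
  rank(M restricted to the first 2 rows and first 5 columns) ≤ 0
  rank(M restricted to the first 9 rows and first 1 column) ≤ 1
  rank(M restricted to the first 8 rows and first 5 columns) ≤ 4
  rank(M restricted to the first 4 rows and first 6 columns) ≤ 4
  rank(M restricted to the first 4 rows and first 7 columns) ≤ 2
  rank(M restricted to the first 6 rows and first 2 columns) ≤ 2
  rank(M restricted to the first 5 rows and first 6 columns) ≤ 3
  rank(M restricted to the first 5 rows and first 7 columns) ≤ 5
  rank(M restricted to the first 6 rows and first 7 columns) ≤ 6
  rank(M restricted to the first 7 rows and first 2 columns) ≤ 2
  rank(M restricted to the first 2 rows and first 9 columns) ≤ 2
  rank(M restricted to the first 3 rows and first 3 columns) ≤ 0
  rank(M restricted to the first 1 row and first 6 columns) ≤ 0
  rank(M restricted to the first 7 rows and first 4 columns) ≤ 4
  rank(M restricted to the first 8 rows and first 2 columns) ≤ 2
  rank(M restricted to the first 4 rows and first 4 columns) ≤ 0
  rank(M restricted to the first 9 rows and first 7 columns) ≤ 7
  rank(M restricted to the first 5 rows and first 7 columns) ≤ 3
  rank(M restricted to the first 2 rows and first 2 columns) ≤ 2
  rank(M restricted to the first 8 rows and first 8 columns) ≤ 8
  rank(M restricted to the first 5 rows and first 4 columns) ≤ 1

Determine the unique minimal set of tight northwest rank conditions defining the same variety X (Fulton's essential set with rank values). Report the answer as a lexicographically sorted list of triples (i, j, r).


Reconstructing r_w from the 36 given conditions:

  row 1: 0 0 0 0 0 0 0 1 1
  row 2: 0 0 0 0 0 1 1 2 2
  row 3: 0 0 0 0 1 2 2 3 3
  row 4: 0 0 0 0 1 2 2 3 4
  row 5: 1 1 1 1 2 3 3 4 5
  row 6: 1 1 2 2 3 4 4 5 6
  row 7: 1 2 3 3 4 5 5 6 7
  row 8: 1 2 3 3 4 5 6 7 8
  row 9: 1 2 3 4 5 6 7 8 9

reading off 1-entries of Δ²R: w = (8, 6, 5, 9, 1, 3, 2, 7, 4).

ℓ(w)=23; the 6 essential cells (i,j,r):

[(1, 7, 0), (2, 5, 0), (4, 4, 0), (4, 7, 2), (6, 2, 1), (8, 4, 3)]


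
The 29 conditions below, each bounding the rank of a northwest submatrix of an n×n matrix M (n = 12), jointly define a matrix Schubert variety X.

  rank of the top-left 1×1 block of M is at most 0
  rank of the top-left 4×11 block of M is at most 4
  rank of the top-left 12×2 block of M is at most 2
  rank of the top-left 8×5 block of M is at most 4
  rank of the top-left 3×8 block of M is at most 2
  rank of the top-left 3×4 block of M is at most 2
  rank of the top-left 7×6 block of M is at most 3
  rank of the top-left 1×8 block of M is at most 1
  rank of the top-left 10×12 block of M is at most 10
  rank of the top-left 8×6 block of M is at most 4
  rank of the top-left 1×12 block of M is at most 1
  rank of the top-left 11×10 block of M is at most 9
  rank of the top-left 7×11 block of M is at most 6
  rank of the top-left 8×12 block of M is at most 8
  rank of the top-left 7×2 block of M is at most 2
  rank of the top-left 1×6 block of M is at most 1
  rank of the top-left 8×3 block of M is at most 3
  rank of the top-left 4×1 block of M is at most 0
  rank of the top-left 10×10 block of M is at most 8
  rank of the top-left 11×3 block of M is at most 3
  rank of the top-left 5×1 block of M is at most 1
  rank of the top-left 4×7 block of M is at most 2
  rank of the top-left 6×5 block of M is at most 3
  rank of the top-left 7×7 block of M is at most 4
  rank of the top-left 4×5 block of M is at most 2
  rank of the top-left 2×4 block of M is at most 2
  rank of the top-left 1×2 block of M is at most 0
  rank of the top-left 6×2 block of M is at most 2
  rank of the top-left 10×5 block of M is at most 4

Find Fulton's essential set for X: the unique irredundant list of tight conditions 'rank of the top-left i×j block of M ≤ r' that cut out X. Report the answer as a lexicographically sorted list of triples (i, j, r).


Recovering R(i,j) via the rank-extension bound from the 29 conditions:

  i=1: 0 0 1 1 1 1 1 1 1 1 1 1
  i=2: 0 1 2 2 2 2 2 2 2 2 2 2
  i=3: 0 1 2 2 2 2 2 2 3 3 3 3
  i=4: 0 1 2 2 2 2 2 3 4 4 4 4
  i=5: 1 2 3 3 3 3 3 4 5 5 5 5
  i=6: 1 2 3 3 3 3 4 5 6 6 6 6
  i=7: 1 2 3 3 3 3 4 5 6 6 6 7
  i=8: 1 2 3 4 4 4 5 6 7 7 7 8
  i=9: 1 2 3 4 4 5 6 7 8 8 8 9
  i=10: 1 2 3 4 4 5 6 7 8 8 9 10
  i=11: 1 2 3 4 5 6 7 8 9 9 10 11
  i=12: 1 2 3 4 5 6 7 8 9 10 11 12

hence w(1..12) = (3, 2, 9, 8, 1, 7, 12, 4, 6, 11, 5, 10).

Fulton essential set (8 of the 25 Rothe cells):

[(1, 2, 0), (3, 8, 2), (4, 1, 0), (4, 7, 2), (7, 6, 3), (7, 11, 6), (10, 5, 4), (10, 10, 8)]


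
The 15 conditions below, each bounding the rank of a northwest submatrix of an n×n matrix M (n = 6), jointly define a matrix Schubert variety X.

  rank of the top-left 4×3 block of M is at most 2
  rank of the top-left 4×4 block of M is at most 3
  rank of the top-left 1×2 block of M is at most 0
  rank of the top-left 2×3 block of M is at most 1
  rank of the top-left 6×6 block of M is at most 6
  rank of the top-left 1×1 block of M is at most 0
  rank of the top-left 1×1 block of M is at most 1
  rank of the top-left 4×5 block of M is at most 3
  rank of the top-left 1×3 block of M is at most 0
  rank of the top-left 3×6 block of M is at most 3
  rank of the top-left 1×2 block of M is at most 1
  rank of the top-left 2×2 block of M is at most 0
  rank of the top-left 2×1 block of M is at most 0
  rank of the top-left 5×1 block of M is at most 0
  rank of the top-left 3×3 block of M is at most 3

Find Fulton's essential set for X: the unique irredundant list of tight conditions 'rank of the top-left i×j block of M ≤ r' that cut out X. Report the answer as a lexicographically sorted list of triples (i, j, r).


Propagating the 15 rank bounds to every northwest block:

  R[1]: 0 | 0 | 0 | 1 | 1 | 1
  R[2]: 0 | 0 | 1 | 2 | 2 | 2
  R[3]: 0 | 1 | 2 | 3 | 3 | 3
  R[4]: 0 | 1 | 2 | 3 | 3 | 4
  R[5]: 0 | 1 | 2 | 3 | 4 | 5
  R[6]: 1 | 2 | 3 | 4 | 5 | 6

giving w = (4, 3, 2, 6, 5, 1) via Δ²R.

Fulton essential set (4 of the 9 Rothe cells):

[(1, 3, 0), (2, 2, 0), (4, 5, 3), (5, 1, 0)]


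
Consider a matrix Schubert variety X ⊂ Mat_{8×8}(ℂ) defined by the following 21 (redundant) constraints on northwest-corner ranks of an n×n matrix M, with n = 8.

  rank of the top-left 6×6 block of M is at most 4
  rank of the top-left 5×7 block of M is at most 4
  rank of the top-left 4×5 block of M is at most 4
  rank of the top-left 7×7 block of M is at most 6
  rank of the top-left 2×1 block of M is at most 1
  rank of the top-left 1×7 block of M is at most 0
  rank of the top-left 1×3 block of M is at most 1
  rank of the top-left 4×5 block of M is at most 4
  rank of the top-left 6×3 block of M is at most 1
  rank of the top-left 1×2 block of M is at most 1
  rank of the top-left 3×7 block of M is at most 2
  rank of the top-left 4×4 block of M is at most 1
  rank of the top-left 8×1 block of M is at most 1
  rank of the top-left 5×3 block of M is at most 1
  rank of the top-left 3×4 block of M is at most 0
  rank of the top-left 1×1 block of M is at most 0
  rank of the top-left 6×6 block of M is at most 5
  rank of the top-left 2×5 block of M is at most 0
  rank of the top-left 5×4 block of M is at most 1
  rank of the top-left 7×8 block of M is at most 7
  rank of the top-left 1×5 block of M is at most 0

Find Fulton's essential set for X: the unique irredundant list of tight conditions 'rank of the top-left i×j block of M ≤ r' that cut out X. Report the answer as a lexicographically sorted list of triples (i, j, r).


Reconstructing r_w from the 21 given conditions:

  R[1]: 0  0  0  0  0  0  0  1
  R[2]: 0  0  0  0  0  1  1  2
  R[3]: 0  0  0  0  1  2  2  3
  R[4]: 1  1  1  1  2  3  3  4
  R[5]: 1  1  1  1  2  3  4  5
  R[6]: 1  1  1  2  3  4  5  6
  R[7]: 1  2  2  3  4  5  6  7
  R[8]: 1  2  3  4  5  6  7  8

so w = (8, 6, 5, 1, 7, 4, 2, 3).

5 SE-corners of the 21-cell Rothe diagram give Ess(w):

[(1, 7, 0), (2, 5, 0), (3, 4, 0), (5, 4, 1), (6, 3, 1)]


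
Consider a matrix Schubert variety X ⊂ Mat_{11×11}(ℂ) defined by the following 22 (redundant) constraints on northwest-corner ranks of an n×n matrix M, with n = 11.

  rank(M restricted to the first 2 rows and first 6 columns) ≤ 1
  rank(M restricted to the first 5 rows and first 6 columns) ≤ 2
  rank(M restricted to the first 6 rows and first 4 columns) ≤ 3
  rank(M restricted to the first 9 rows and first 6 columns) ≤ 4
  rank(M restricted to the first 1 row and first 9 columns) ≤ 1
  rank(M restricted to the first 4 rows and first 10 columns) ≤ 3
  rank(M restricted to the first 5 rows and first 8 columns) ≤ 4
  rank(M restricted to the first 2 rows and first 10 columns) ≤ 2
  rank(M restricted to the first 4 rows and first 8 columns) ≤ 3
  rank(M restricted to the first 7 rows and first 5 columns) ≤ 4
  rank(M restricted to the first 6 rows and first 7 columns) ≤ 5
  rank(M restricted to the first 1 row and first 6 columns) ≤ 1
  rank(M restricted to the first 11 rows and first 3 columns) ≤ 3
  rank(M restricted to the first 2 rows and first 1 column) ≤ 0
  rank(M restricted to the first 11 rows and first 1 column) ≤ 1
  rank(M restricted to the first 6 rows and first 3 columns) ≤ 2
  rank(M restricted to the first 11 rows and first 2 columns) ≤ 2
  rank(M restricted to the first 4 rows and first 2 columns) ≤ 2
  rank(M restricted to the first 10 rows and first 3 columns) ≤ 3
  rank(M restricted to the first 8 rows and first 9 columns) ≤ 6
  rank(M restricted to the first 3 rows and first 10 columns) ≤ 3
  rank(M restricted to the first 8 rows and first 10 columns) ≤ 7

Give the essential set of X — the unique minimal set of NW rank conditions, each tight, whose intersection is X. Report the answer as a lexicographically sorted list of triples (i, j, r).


The tightest implied rank at each (i,j), from the 22 conditions:

  i=1: 0 1 1 1 1 1 1 1 1 1 1
  i=2: 0 1 1 1 1 1 2 2 2 2 2
  i=3: 1 2 2 2 2 2 3 3 3 3 3
  i=4: 1 2 2 2 2 2 3 3 3 3 4
  i=5: 1 2 2 2 2 2 3 4 4 4 5
  i=6: 1 2 2 3 3 3 4 5 5 5 6
  i=7: 1 2 3 4 4 4 5 6 6 6 7
  i=8: 1 2 3 4 4 4 5 6 6 7 8
  i=9: 1 2 3 4 4 4 5 6 7 8 9
  i=10: 1 2 3 4 5 5 6 7 8 9 10
  i=11: 1 2 3 4 5 6 7 8 9 10 11

giving w = (2, 7, 1, 11, 8, 4, 3, 10, 9, 5, 6) via Δ²R.

ℓ(w)=23; the 7 essential cells (i,j,r):

[(2, 1, 0), (2, 6, 1), (4, 10, 3), (5, 6, 2), (6, 3, 2), (8, 9, 6), (9, 6, 4)]


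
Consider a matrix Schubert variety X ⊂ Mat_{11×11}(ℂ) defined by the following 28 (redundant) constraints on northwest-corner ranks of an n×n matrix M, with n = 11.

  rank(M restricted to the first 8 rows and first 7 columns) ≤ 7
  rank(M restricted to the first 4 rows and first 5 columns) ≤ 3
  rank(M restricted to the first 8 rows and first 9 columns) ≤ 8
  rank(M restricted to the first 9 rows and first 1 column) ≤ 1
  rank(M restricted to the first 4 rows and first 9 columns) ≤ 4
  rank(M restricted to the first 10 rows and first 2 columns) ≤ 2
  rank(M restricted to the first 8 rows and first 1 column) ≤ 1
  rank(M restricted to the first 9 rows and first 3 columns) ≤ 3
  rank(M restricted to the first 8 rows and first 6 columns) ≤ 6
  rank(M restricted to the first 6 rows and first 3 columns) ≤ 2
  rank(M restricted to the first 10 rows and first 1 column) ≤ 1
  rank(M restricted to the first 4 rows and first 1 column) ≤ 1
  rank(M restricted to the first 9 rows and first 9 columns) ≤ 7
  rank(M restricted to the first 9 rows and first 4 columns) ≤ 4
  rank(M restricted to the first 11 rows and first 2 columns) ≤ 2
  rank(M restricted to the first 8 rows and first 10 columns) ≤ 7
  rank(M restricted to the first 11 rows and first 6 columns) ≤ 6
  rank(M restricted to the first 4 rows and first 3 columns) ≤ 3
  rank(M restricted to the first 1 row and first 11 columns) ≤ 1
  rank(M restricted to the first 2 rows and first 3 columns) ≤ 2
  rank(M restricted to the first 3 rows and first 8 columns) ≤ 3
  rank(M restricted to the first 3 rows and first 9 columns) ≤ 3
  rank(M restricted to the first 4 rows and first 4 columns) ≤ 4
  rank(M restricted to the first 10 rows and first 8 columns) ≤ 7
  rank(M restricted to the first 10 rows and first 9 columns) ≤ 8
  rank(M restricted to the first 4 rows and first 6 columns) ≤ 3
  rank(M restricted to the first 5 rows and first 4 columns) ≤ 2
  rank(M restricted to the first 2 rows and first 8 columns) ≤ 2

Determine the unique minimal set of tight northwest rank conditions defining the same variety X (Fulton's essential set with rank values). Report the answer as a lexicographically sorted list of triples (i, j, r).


Reconstructing r_w from the 28 given conditions:

  row 1: 1  1  1  1  1  1  1  1  1  1  1
  row 2: 1  2  2  2  2  2  2  2  2  2  2
  row 3: 1  2  2  2  3  3  3  3  3  3  3
  row 4: 1  2  2  2  3  3  4  4  4  4  4
  row 5: 1  2  2  2  3  4  5  5  5  5  5
  row 6: 1  2  2  3  4  5  6  6  6  6  6
  row 7: 1  2  3  4  5  6  7  7  7  7  7
  row 8: 1  2  3  4  5  6  7  7  7  7  8
  row 9: 1  2  3  4  5  6  7  7  7  8  9
  row 10: 1  2  3  4  5  6  7  7  8  9  10
  row 11: 1  2  3  4  5  6  7  8  9  10  11

giving w = (1, 2, 5, 7, 6, 4, 3, 11, 10, 9, 8) via Δ²R.

ℓ(w)=14; the 6 essential cells (i,j,r):

[(4, 6, 3), (5, 4, 2), (6, 3, 2), (8, 10, 7), (9, 9, 7), (10, 8, 7)]


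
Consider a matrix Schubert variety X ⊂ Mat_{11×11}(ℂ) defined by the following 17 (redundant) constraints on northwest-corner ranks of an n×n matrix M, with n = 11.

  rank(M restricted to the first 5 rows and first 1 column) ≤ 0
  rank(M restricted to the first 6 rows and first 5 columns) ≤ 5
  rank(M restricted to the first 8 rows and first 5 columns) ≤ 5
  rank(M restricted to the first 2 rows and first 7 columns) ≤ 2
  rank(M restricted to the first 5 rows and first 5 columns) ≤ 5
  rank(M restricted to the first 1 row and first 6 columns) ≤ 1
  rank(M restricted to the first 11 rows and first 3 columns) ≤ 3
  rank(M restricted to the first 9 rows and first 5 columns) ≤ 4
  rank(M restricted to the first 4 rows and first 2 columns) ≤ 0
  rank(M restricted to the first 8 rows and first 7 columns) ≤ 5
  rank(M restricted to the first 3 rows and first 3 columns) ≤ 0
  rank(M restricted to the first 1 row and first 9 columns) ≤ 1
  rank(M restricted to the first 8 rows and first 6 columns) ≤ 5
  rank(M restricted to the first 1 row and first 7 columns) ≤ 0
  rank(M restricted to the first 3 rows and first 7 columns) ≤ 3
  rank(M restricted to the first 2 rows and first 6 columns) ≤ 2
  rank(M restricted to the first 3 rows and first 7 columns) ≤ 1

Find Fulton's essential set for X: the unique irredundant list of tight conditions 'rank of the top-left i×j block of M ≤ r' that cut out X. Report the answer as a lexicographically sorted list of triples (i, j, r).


Recovering R(i,j) via the rank-extension bound from the 17 conditions:

  R[1]: 0, 0, 0, 0, 0, 0, 0, 1, 1, 1, 1
  R[2]: 0, 0, 0, 1, 1, 1, 1, 2, 2, 2, 2
  R[3]: 0, 0, 0, 1, 1, 1, 1, 2, 3, 3, 3
  R[4]: 0, 0, 1, 2, 2, 2, 2, 3, 4, 4, 4
  R[5]: 0, 1, 2, 3, 3, 3, 3, 4, 5, 5, 5
  R[6]: 1, 2, 3, 4, 4, 4, 4, 5, 6, 6, 6
  R[7]: 1, 2, 3, 4, 4, 5, 5, 6, 7, 7, 7
  R[8]: 1, 2, 3, 4, 4, 5, 5, 6, 7, 8, 8
  R[9]: 1, 2, 3, 4, 4, 5, 6, 7, 8, 9, 9
  R[10]: 1, 2, 3, 4, 5, 6, 7, 8, 9, 10, 10
  R[11]: 1, 2, 3, 4, 5, 6, 7, 8, 9, 10, 11

the unique w with this rank table is (8, 4, 9, 3, 2, 1, 6, 10, 7, 5, 11).

7 SE-corners of the 23-cell Rothe diagram give Ess(w):

[(1, 7, 0), (3, 3, 0), (3, 7, 1), (4, 2, 0), (5, 1, 0), (8, 7, 5), (9, 5, 4)]


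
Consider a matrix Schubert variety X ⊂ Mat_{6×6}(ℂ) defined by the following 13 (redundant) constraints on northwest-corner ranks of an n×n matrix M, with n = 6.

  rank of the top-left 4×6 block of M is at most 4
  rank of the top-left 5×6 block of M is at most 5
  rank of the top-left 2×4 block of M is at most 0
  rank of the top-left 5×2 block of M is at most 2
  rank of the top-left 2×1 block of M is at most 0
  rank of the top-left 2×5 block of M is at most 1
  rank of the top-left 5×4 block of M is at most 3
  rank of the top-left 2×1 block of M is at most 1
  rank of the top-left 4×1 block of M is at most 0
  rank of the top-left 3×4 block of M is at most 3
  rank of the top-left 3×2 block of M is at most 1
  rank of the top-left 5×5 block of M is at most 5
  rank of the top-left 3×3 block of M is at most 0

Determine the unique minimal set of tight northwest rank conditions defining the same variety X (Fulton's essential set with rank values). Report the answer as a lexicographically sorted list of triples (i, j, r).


The tightest implied rank at each (i,j), from the 13 conditions:

  row 1: 0, 0, 0, 0, 1, 1
  row 2: 0, 0, 0, 0, 1, 2
  row 3: 0, 0, 0, 1, 2, 3
  row 4: 0, 1, 1, 2, 3, 4
  row 5: 1, 2, 2, 3, 4, 5
  row 6: 1, 2, 3, 4, 5, 6

reading off 1-entries of Δ²R: w = (5, 6, 4, 2, 1, 3).

3 SE-corners of the 12-cell Rothe diagram give Ess(w):

[(2, 4, 0), (3, 3, 0), (4, 1, 0)]


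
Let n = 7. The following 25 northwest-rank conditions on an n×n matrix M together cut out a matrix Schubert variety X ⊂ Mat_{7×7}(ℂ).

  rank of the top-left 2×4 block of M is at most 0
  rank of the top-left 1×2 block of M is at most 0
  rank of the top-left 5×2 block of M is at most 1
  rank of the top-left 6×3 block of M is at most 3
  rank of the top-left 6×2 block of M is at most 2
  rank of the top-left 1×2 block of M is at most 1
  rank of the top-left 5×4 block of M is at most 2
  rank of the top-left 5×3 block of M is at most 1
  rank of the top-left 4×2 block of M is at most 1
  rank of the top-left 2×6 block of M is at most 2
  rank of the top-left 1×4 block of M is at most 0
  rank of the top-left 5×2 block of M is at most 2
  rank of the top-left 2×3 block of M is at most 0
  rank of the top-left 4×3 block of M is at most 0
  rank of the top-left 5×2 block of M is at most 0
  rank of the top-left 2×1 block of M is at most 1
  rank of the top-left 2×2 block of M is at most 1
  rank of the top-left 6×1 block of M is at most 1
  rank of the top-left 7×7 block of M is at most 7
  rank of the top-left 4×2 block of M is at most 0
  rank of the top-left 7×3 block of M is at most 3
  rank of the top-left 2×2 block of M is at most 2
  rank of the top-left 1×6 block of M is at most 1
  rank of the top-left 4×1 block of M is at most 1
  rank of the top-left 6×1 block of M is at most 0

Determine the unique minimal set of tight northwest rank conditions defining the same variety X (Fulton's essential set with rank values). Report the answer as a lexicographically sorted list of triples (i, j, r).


Computing R[i][j] = min implied NW-rank bound (n=7, 25 conditions):

  i=1: 0, 0, 0, 0, 1, 1, 1
  i=2: 0, 0, 0, 0, 1, 2, 2
  i=3: 0, 0, 0, 1, 2, 3, 3
  i=4: 0, 0, 0, 1, 2, 3, 4
  i=5: 0, 0, 1, 2, 3, 4, 5
  i=6: 0, 1, 2, 3, 4, 5, 6
  i=7: 1, 2, 3, 4, 5, 6, 7

second differences of R give the permutation w = (5, 6, 4, 7, 3, 2, 1).

|D(w)|=17, |Ess(w)|=4:

[(2, 4, 0), (4, 3, 0), (5, 2, 0), (6, 1, 0)]


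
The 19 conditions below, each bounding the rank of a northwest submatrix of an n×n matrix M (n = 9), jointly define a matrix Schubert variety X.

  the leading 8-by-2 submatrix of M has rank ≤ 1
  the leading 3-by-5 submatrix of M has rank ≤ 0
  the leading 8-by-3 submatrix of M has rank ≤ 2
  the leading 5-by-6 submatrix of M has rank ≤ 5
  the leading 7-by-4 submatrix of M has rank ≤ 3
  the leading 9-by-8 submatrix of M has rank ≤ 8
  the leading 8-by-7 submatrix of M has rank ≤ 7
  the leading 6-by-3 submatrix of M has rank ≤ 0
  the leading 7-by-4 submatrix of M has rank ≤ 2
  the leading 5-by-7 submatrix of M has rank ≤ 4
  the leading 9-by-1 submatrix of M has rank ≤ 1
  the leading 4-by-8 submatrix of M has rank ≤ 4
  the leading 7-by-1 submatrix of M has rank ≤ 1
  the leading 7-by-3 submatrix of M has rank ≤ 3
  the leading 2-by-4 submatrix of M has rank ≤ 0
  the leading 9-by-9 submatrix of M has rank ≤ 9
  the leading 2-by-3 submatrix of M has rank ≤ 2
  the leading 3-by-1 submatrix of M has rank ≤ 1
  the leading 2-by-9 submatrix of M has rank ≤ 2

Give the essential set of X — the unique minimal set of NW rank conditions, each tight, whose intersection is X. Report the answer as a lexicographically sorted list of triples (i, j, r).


The tightest implied rank at each (i,j), from the 19 conditions:

  row 1: 0 | 0 | 0 | 0 | 0 | 1 | 1 | 1 | 1
  row 2: 0 | 0 | 0 | 0 | 0 | 1 | 2 | 2 | 2
  row 3: 0 | 0 | 0 | 0 | 0 | 1 | 2 | 3 | 3
  row 4: 0 | 0 | 0 | 1 | 1 | 2 | 3 | 4 | 4
  row 5: 0 | 0 | 0 | 1 | 2 | 3 | 4 | 5 | 5
  row 6: 0 | 0 | 0 | 1 | 2 | 3 | 4 | 5 | 6
  row 7: 1 | 1 | 1 | 2 | 3 | 4 | 5 | 6 | 7
  row 8: 1 | 1 | 2 | 3 | 4 | 5 | 6 | 7 | 8
  row 9: 1 | 2 | 3 | 4 | 5 | 6 | 7 | 8 | 9

so w = (6, 7, 8, 4, 5, 9, 1, 3, 2).

D(w) has 25 cells with 3 SE-corners; essential set:

[(3, 5, 0), (6, 3, 0), (8, 2, 1)]


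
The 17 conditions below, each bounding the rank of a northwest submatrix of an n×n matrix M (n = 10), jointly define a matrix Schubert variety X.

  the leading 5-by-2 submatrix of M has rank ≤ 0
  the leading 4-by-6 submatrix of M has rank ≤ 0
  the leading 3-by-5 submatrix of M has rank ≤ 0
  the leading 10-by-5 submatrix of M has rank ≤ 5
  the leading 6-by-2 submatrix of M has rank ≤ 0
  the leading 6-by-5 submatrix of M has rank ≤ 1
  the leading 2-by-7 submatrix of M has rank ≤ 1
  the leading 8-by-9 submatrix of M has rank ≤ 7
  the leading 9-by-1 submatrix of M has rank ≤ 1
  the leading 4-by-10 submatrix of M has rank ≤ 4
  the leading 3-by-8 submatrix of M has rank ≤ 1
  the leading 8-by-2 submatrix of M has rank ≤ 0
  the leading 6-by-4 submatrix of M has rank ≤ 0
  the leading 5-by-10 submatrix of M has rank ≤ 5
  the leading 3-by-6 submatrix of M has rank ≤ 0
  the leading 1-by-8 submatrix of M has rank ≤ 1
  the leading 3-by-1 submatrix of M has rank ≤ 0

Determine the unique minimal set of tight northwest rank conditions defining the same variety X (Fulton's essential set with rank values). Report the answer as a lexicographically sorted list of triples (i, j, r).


Propagating the 17 rank bounds to every northwest block:

  row 1: 0 | 0 | 0 | 0 | 0 | 0 | 1 | 1 | 1 | 1
  row 2: 0 | 0 | 0 | 0 | 0 | 0 | 1 | 1 | 2 | 2
  row 3: 0 | 0 | 0 | 0 | 0 | 0 | 1 | 1 | 2 | 3
  row 4: 0 | 0 | 0 | 0 | 0 | 0 | 1 | 2 | 3 | 4
  row 5: 0 | 0 | 0 | 0 | 1 | 1 | 2 | 3 | 4 | 5
  row 6: 0 | 0 | 0 | 0 | 1 | 2 | 3 | 4 | 5 | 6
  row 7: 0 | 0 | 1 | 1 | 2 | 3 | 4 | 5 | 6 | 7
  row 8: 0 | 0 | 1 | 2 | 3 | 4 | 5 | 6 | 7 | 8
  row 9: 1 | 1 | 2 | 3 | 4 | 5 | 6 | 7 | 8 | 9
  row 10: 1 | 2 | 3 | 4 | 5 | 6 | 7 | 8 | 9 | 10

hence w(1..10) = (7, 9, 10, 8, 5, 6, 3, 4, 1, 2).

ℓ(w)=38; the 4 essential cells (i,j,r):

[(3, 8, 1), (4, 6, 0), (6, 4, 0), (8, 2, 0)]


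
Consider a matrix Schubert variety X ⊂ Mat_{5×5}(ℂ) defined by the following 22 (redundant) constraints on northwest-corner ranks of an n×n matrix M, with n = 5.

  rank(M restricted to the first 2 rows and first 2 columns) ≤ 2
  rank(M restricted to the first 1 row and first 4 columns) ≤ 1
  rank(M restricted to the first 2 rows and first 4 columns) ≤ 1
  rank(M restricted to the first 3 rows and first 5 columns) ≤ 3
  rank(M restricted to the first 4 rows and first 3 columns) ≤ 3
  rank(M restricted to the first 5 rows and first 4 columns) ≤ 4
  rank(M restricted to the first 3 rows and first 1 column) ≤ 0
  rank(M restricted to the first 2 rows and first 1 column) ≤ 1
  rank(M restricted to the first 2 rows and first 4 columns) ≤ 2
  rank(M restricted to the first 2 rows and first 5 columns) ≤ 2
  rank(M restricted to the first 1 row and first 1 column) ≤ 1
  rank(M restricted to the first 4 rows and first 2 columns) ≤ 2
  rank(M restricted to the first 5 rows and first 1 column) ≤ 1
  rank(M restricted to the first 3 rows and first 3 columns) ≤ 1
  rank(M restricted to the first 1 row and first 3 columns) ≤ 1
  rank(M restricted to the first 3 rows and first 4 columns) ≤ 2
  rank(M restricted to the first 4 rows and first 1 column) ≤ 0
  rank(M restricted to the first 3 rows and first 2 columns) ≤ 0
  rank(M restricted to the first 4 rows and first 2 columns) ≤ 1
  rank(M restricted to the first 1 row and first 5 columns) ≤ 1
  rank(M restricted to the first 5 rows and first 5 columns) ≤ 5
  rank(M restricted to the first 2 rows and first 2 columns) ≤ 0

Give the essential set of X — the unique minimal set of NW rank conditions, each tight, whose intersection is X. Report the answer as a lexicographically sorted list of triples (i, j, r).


Propagating the 22 rank bounds to every northwest block:

  R[1]: 0 0 1 1 1
  R[2]: 0 0 1 1 2
  R[3]: 0 0 1 2 3
  R[4]: 0 1 2 3 4
  R[5]: 1 2 3 4 5

the unique w with this rank table is (3, 5, 4, 2, 1).

ℓ(w)=8; the 3 essential cells (i,j,r):

[(2, 4, 1), (3, 2, 0), (4, 1, 0)]


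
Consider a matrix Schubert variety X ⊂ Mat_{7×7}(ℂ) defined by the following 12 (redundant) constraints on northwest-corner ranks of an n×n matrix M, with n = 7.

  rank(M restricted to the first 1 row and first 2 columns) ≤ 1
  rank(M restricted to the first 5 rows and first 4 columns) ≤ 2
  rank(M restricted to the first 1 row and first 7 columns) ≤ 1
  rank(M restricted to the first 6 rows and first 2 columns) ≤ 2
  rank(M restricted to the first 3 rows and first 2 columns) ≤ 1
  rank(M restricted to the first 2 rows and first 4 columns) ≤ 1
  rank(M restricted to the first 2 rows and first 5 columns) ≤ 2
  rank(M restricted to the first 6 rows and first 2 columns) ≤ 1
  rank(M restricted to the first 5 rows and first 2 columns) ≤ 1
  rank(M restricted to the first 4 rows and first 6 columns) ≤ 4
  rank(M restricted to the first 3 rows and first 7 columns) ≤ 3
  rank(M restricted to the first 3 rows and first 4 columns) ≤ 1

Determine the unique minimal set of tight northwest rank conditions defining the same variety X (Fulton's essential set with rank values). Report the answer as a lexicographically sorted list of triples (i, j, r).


Recovering R(i,j) via the rank-extension bound from the 12 conditions:

  R[1]: 1, 1, 1, 1, 1, 1, 1
  R[2]: 1, 1, 1, 1, 2, 2, 2
  R[3]: 1, 1, 1, 1, 2, 3, 3
  R[4]: 1, 1, 2, 2, 3, 4, 4
  R[5]: 1, 1, 2, 2, 3, 4, 5
  R[6]: 1, 1, 2, 3, 4, 5, 6
  R[7]: 1, 2, 3, 4, 5, 6, 7

second differences of R give the permutation w = (1, 5, 6, 3, 7, 4, 2).

ℓ(w)=10; the 3 essential cells (i,j,r):

[(3, 4, 1), (5, 4, 2), (6, 2, 1)]


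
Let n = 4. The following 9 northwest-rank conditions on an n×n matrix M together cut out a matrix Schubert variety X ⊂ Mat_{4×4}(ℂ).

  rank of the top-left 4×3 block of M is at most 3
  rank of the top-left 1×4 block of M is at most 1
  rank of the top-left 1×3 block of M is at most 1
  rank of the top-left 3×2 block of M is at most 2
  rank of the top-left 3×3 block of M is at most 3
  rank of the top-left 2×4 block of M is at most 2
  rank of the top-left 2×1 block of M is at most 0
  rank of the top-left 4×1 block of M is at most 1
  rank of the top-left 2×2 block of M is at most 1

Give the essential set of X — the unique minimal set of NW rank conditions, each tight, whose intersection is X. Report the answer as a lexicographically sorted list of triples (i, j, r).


The tightest implied rank at each (i,j), from the 9 conditions:

  0  1  1  1
  0  1  2  2
  1  2  3  3
  1  2  3  4

the unique w with this rank table is (2, 3, 1, 4).

Rothe diagram D(w) (2 cells), 1 SE-corner (essential condition):

[(2, 1, 0)]


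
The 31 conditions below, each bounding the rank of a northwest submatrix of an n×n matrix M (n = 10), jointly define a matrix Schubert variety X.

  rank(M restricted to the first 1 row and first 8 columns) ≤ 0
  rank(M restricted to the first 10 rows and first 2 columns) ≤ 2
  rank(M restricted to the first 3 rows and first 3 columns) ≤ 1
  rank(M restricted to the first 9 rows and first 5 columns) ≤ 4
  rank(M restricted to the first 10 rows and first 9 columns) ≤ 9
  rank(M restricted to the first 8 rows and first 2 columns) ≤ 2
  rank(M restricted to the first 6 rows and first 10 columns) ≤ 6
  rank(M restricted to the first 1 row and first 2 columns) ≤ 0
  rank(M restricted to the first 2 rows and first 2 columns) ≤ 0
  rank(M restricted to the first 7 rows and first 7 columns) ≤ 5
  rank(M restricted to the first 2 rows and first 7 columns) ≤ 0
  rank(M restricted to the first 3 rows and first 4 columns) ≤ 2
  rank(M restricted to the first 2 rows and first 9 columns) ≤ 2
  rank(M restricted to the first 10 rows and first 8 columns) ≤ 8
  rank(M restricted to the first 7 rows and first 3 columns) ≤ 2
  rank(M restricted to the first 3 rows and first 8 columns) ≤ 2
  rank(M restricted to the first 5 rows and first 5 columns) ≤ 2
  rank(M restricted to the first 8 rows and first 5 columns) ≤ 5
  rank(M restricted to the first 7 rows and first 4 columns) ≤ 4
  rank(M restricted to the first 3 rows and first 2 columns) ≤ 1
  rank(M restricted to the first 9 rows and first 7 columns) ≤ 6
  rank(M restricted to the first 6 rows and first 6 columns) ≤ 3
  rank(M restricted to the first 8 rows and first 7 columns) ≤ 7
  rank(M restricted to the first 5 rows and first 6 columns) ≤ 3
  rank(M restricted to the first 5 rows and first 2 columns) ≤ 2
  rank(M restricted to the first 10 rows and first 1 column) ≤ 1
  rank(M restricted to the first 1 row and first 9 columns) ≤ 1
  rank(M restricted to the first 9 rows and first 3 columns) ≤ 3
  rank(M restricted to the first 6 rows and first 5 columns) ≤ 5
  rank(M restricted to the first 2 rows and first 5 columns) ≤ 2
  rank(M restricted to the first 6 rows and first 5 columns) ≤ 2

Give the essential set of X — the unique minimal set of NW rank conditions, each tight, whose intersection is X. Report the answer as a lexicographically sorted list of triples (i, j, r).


The tightest implied rank at each (i,j), from the 31 conditions:

  row 1: 0, 0, 0, 0, 0, 0, 0, 0, 1, 1
  row 2: 0, 0, 0, 0, 0, 0, 0, 1, 2, 2
  row 3: 1, 1, 1, 1, 1, 1, 1, 2, 3, 3
  row 4: 1, 2, 2, 2, 2, 2, 2, 3, 4, 4
  row 5: 1, 2, 2, 2, 2, 3, 3, 4, 5, 5
  row 6: 1, 2, 2, 2, 2, 3, 4, 5, 6, 6
  row 7: 1, 2, 2, 3, 3, 4, 5, 6, 7, 7
  row 8: 1, 2, 3, 4, 4, 5, 6, 7, 8, 8
  row 9: 1, 2, 3, 4, 4, 5, 6, 7, 8, 9
  row 10: 1, 2, 3, 4, 5, 6, 7, 8, 9, 10

second differences of R give the permutation w = (9, 8, 1, 2, 6, 7, 4, 3, 10, 5).

Fulton essential set (5 of the 23 Rothe cells):

[(1, 8, 0), (2, 7, 0), (6, 5, 2), (7, 3, 2), (9, 5, 4)]


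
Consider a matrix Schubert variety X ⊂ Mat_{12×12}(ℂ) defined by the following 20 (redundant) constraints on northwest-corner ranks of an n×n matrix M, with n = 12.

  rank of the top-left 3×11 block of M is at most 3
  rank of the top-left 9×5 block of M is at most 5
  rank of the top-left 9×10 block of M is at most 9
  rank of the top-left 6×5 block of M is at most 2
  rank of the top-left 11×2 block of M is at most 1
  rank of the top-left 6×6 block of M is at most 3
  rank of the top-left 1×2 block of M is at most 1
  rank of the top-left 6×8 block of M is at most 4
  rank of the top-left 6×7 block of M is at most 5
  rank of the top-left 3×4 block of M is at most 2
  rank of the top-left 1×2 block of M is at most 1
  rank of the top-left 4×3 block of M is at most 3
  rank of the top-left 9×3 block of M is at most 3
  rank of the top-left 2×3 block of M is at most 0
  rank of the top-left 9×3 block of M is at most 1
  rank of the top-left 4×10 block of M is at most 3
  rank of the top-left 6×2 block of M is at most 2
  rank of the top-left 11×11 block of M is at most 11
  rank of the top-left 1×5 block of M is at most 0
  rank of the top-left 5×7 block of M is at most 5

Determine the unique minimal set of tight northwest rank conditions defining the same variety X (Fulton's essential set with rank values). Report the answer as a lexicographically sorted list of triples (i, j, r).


Rank table r_w(12×12) implied by the 20 constraints:

  row 1: 0  0  0  0  0  1  1  1  1  1  1  1
  row 2: 0  0  0  1  1  2  2  2  2  2  2  2
  row 3: 1  1  1  2  2  3  3  3  3  3  3  3
  row 4: 1  1  1  2  2  3  3  3  3  3  4  4
  row 5: 1  1  1  2  2  3  4  4  4  4  5  5
  row 6: 1  1  1  2  2  3  4  4  5  5  6  6
  row 7: 1  1  1  2  3  4  5  5  6  6  7  7
  row 8: 1  1  1  2  3  4  5  6  7  7  8  8
  row 9: 1  1  1  2  3  4  5  6  7  8  9  9
  row 10: 1  1  2  3  4  5  6  7  8  9  10  10
  row 11: 1  1  2  3  4  5  6  7  8  9  10  11
  row 12: 1  2  3  4  5  6  7  8  9  10  11  12

hence w(1..12) = (6, 4, 1, 11, 7, 9, 5, 8, 10, 3, 12, 2).

D(w) has 30 cells with 7 SE-corners; essential set:

[(1, 5, 0), (2, 3, 0), (4, 10, 3), (6, 5, 2), (6, 8, 4), (9, 3, 1), (11, 2, 1)]


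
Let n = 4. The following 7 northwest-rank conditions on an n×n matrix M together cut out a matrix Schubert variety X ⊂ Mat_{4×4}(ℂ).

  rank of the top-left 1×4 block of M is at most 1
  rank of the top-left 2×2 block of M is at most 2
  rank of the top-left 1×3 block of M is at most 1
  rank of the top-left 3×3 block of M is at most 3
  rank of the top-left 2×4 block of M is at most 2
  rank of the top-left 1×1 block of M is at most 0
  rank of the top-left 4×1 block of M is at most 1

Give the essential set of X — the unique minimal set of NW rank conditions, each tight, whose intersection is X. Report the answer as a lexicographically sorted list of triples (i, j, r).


The tightest implied rank at each (i,j), from the 7 conditions:

  0, 1, 1, 1
  1, 2, 2, 2
  1, 2, 3, 3
  1, 2, 3, 4

hence w(1..4) = (2, 1, 3, 4).

D(w) has 1 cell with 1 SE-corner; essential set:

[(1, 1, 0)]
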